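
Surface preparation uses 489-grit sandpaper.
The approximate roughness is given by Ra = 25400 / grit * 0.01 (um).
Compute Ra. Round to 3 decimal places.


Ra = 25400 / 489 * 0.01
= 254 / 489
= 0.519 um

0.519


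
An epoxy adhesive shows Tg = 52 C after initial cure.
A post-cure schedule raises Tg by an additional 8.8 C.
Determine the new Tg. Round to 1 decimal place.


New Tg = 52 + 8.8
= 60.8 C

60.8


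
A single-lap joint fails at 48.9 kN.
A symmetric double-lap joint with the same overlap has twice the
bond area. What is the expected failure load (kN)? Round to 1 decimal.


Double-lap load = 2 * 48.9 = 97.8 kN

97.8


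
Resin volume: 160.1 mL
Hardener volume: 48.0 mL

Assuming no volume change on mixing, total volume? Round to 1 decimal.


V_total = 160.1 + 48.0 = 208.1 mL

208.1


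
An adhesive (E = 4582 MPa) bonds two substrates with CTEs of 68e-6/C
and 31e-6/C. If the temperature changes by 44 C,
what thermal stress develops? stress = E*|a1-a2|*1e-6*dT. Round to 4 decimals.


Stress = 4582 * |68 - 31| * 1e-6 * 44
= 7.4595 MPa

7.4595


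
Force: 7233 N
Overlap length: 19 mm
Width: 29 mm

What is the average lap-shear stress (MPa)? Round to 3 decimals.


Average shear stress = F / (overlap * width)
= 7233 / (19 * 29)
= 13.127 MPa

13.127


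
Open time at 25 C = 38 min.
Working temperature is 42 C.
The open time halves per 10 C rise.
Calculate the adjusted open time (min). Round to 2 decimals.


factor = 2^((42 - 25) / 10) = 3.2490
ot = 38 / 3.2490 = 11.70 min

11.70


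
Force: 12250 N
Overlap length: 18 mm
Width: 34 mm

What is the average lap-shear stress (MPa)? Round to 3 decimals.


Average shear stress = F / (overlap * width)
= 12250 / (18 * 34)
= 20.016 MPa

20.016


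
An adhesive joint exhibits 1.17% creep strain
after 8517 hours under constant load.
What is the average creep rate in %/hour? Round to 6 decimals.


Creep rate = strain / time
= 1.17 / 8517
= 0.000137 %/h

0.000137


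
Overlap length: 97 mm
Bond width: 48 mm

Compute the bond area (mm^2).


Bond area = 97 * 48 = 4656 mm^2

4656


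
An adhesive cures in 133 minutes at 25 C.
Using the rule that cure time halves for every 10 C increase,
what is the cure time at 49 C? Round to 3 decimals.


Factor = 2^((49 - 25) / 10) = 5.2780
Cure time = 133 / 5.2780
= 25.199 minutes

25.199


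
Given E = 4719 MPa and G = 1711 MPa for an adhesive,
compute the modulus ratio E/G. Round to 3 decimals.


E/G ratio = 4719 / 1711 = 2.758

2.758


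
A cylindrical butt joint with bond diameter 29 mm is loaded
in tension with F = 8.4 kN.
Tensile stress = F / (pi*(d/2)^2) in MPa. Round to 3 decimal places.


Area = pi * (29/2)^2 = 660.5199 mm^2
Stress = 8.4*1000 / 660.5199
= 12.717 MPa

12.717


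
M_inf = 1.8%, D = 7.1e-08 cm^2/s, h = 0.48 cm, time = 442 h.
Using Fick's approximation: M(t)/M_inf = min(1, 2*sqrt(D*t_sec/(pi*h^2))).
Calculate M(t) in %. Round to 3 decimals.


t = 1591200 s
ratio = min(1, 2*sqrt(7.1e-08*1591200/(pi*0.2304)))
= 0.790142
M(t) = 1.8 * 0.790142 = 1.422%

1.422


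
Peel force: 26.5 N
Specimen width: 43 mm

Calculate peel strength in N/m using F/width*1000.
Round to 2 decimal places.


Peel strength = 26.5 / 43 * 1000 = 616.28 N/m

616.28


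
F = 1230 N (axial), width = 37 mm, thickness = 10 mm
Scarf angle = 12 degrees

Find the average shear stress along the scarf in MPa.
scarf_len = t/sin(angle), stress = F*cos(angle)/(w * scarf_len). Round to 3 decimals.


scarf_len = 10/sin(12 deg) = 48.0973
cos(12 deg) = 0.978148
stress = 1230*0.978148/(37*48.0973) = 0.676 MPa

0.676


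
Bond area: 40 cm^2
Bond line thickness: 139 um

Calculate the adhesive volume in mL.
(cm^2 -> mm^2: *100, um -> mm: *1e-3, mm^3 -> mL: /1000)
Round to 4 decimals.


V = 40*100 * 139*1e-3 / 1000
= 0.5560 mL

0.5560


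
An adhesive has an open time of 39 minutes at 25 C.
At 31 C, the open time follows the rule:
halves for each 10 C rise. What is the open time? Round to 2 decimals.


Factor = 2^((31-25)/10) = 1.5157
Open time = 39 / 1.5157 = 25.73 min

25.73


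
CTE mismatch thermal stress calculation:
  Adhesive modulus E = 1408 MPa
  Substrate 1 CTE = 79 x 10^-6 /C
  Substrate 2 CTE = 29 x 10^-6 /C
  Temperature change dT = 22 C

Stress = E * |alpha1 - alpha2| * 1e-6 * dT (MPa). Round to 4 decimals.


delta_alpha = |79 - 29| = 50 x 10^-6/C
Stress = 1408 * 50e-6 * 22
= 1.5488 MPa

1.5488


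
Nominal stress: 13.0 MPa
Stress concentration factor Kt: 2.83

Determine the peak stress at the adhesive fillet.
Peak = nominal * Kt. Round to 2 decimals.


Peak stress = 13.0 * 2.83
= 36.79 MPa

36.79


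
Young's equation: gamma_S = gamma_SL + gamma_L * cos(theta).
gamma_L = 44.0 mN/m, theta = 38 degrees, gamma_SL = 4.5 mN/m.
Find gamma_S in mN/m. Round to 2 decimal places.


cos(38 deg) = 0.788011
gamma_S = 4.5 + 44.0 * 0.788011
= 39.17 mN/m

39.17


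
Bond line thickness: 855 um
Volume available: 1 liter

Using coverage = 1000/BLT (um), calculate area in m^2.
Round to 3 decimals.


1 L = 1e6 mm^3, thickness = 855 um = 0.855 mm
Area = 1e6 / 0.855 mm^2 = (1e6 / 0.855) / 1e6 m^2 = 1000 / 855 m^2
= 1.170 m^2

1.170


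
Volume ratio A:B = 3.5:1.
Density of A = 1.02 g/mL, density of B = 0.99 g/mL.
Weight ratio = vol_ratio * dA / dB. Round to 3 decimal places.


Wt ratio = 3.5 * 1.02 / 0.99
= 3.606

3.606


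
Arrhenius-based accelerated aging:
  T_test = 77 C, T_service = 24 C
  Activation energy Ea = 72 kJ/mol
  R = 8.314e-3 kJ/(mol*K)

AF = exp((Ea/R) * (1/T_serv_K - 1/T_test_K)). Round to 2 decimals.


T_test_K = 350.15, T_serv_K = 297.15
AF = exp((72/8.314e-3) * (1/297.15 - 1/350.15))
= 82.38

82.38


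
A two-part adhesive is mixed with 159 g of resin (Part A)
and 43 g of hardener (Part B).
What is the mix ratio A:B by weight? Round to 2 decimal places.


Mix ratio = mass_A / mass_B
= 159 / 43
= 3.70

3.70


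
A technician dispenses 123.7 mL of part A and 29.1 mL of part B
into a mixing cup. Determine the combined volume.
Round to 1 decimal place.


Combined volume = 123.7 + 29.1
= 152.8 mL

152.8


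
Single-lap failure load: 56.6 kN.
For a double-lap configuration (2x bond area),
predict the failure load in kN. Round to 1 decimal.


Failure load = 56.6 * 2 = 113.2 kN

113.2


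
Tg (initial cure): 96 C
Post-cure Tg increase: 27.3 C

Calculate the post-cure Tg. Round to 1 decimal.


Post-cure Tg = 96 + 27.3 = 123.3 C

123.3


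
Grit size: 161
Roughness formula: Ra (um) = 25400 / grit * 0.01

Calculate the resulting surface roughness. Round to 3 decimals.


Ra = 25400 / 161 * 0.01
= 1.578 um

1.578


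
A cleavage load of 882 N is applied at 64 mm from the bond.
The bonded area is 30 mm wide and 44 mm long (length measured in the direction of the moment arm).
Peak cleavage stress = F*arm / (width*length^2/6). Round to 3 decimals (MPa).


Moment = 882 * 64 = 56448 N*mm
Section modulus = 30 * 1936 / 6 = 58080 / 6 mm^3
Stress = 56448 / (58080 / 6) = 338688 / 58080
= 5.831 MPa

5.831


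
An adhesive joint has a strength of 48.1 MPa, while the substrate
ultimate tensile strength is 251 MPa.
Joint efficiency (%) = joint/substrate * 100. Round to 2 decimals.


Efficiency = 48.1 / 251 * 100
= 19.16%

19.16


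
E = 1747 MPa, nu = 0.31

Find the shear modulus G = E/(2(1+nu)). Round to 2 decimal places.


G = 1747 / (2 * 1.31)
= 666.79 MPa

666.79


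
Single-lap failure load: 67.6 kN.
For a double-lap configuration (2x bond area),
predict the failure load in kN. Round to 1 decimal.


Failure load = 67.6 * 2 = 135.2 kN

135.2


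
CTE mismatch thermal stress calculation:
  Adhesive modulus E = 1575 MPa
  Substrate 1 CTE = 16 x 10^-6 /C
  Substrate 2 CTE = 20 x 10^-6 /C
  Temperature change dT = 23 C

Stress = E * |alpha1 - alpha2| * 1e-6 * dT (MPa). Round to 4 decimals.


delta_alpha = |16 - 20| = 4 x 10^-6/C
Stress = 1575 * 4e-6 * 23
= 0.1449 MPa

0.1449


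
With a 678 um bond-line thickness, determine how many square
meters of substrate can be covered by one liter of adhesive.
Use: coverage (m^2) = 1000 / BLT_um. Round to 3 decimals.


Coverage = 1000 / 678 = 1.475 m^2

1.475


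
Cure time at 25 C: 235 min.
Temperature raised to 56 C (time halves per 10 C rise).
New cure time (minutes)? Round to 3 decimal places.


Acceleration factor = 2^(31/10) = 8.5742
New time = 235 / 8.5742 = 27.408 min

27.408


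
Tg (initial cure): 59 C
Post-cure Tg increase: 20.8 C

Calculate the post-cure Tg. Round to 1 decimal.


Post-cure Tg = 59 + 20.8 = 79.8 C

79.8


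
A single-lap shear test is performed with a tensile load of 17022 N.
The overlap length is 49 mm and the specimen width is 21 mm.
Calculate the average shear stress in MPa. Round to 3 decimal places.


Shear stress = F / (overlap * width)
= 17022 / (49 * 21)
= 17022 / 1029
= 16.542 MPa

16.542


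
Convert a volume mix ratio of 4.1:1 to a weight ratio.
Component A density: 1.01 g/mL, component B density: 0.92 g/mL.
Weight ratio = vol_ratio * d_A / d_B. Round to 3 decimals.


= 4.1 * 1.01 / 0.92 = 4.501

4.501


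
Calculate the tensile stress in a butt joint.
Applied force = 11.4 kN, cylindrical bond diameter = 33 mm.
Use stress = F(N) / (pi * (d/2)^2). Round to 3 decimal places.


A = pi * 16.5^2 = 855.2986 mm^2
sigma = 11400.0 / 855.2986 = 13.329 MPa

13.329


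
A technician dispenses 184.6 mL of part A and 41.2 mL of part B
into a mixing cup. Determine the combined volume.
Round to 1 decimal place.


Combined volume = 184.6 + 41.2
= 225.8 mL

225.8


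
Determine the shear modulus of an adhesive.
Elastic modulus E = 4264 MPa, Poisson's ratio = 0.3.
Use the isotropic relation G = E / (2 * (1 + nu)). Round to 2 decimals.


G = 4264 / (2*(1+0.3)) = 4264 / 2.60
= 1640.00 MPa

1640.00


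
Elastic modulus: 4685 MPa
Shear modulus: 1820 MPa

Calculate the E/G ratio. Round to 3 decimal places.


E / G = 4685 / 1820 = 2.574

2.574


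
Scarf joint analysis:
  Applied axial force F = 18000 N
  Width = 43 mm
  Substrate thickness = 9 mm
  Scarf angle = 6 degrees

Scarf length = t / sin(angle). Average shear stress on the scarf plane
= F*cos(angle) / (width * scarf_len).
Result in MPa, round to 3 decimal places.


Scarf length = 9 / sin(6 deg) = 86.1010 mm
cos(6 deg) = 0.994522
Shear = 18000 * 0.994522 / (43 * 86.1010)
= 4.835 MPa

4.835


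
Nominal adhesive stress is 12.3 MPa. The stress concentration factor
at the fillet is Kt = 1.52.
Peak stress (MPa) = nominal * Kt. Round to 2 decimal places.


Peak = 12.3 * 1.52 = 18.70 MPa

18.70


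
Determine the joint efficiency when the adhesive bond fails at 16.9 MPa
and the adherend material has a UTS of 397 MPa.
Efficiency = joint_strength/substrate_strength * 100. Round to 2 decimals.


Joint efficiency = 16.9 / 397 * 100
= 4.26%

4.26


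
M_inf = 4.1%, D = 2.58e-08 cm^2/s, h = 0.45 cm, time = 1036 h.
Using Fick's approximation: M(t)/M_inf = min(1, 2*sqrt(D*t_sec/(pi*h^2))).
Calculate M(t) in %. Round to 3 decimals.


t = 3729600 s
ratio = min(1, 2*sqrt(2.58e-08*3729600/(pi*0.2025)))
= 0.777828
M(t) = 4.1 * 0.777828 = 3.189%

3.189


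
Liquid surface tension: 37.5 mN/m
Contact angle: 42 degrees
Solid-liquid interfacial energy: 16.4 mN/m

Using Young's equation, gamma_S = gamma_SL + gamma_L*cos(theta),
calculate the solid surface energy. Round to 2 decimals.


gamma_S = 16.4 + 37.5 * cos(42)
= 44.27 mN/m

44.27


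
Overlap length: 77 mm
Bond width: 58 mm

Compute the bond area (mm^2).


Bond area = 77 * 58 = 4466 mm^2

4466


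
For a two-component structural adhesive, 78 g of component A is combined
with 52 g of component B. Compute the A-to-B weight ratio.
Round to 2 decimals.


Weight ratio A:B = 78 / 52
= 1.50

1.50


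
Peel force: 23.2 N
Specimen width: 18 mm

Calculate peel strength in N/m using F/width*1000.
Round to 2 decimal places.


Peel strength = 23.2 / 18 * 1000 = 1288.89 N/m

1288.89


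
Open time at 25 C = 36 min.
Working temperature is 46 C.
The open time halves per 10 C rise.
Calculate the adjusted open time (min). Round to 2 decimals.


factor = 2^((46 - 25) / 10) = 4.2871
ot = 36 / 4.2871 = 8.40 min

8.40


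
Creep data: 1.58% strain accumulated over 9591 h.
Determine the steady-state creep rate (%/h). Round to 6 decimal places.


Rate = 1.58 / 9591 = 0.000165 %/h

0.000165


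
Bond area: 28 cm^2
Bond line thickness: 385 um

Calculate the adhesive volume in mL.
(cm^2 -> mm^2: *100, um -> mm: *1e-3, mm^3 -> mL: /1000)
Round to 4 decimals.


V = 28*100 * 385*1e-3 / 1000
= 1.0780 mL

1.0780


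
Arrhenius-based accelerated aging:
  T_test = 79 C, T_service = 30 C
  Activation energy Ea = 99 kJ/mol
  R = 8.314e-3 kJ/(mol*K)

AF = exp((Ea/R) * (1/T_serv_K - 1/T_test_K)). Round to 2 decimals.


T_test_K = 352.15, T_serv_K = 303.15
AF = exp((99/8.314e-3) * (1/303.15 - 1/352.15))
= 236.41

236.41


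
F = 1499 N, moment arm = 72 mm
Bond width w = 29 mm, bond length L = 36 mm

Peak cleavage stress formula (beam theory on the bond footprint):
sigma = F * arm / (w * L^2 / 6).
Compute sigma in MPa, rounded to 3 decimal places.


sigma = (1499 * 72) / (29 * 1296 / 6)
= 107928 * 6 / 37584
= 647568 / 37584
= 17.230 MPa

17.230


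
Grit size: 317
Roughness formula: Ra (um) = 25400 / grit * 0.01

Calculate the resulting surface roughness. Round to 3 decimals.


Ra = 25400 / 317 * 0.01
= 0.801 um

0.801


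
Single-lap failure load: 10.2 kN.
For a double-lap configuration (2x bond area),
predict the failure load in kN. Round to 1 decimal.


Failure load = 10.2 * 2 = 20.4 kN

20.4


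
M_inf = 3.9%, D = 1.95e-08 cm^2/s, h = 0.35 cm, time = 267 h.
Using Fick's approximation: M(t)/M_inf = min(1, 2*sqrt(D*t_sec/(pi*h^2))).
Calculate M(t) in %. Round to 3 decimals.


t = 961200 s
ratio = min(1, 2*sqrt(1.95e-08*961200/(pi*0.1225)))
= 0.441379
M(t) = 3.9 * 0.441379 = 1.721%

1.721


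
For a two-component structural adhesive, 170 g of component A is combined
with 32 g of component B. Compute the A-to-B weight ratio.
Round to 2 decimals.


Weight ratio A:B = 170 / 32
= 5.31

5.31


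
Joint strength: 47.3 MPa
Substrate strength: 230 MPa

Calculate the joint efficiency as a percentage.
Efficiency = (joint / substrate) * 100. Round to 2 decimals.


Efficiency = (47.3 / 230) * 100 = 20.57%

20.57


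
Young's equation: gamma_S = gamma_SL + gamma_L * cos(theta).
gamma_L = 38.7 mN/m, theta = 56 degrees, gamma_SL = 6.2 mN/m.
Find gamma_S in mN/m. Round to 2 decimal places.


cos(56 deg) = 0.559193
gamma_S = 6.2 + 38.7 * 0.559193
= 27.84 mN/m

27.84


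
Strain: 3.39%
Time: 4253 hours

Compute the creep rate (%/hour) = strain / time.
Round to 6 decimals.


Creep rate = 3.39 / 4253
= 0.000797 %/h

0.000797


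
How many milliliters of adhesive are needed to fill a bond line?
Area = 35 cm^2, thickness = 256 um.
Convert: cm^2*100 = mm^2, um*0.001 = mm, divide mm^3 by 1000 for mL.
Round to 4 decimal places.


= (35 * 100) * (256 * 0.001) / 1000
= 0.8960 mL

0.8960


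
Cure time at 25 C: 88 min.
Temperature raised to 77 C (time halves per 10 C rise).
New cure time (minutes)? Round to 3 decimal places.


Acceleration factor = 2^(52/10) = 36.7583
New time = 88 / 36.7583 = 2.394 min

2.394


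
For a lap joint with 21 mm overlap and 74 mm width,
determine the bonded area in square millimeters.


Area = 21 * 74 = 1554 mm^2

1554


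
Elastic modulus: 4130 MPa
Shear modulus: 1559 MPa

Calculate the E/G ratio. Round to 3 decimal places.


E / G = 4130 / 1559 = 2.649

2.649


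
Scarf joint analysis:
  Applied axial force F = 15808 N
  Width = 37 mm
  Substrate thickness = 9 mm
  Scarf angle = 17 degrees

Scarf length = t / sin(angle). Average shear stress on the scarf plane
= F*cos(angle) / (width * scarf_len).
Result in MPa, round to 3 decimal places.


Scarf length = 9 / sin(17 deg) = 30.7827 mm
cos(17 deg) = 0.956305
Shear = 15808 * 0.956305 / (37 * 30.7827)
= 13.273 MPa

13.273


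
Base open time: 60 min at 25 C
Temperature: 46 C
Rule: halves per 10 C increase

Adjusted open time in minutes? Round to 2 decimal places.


Acceleration = 2^((46-25)/10) = 4.2871
Open time = 60 / 4.2871 = 14.00 min

14.00


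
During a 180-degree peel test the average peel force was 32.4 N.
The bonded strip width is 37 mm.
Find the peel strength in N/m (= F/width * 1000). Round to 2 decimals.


Peel strength = F/width * 1000
= 32.4 / 37 * 1000
= 875.68 N/m

875.68


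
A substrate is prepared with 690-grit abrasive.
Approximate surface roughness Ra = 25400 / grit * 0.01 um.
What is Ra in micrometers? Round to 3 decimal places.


Ra = 25400 / 690 * 0.01 = 0.368 um

0.368


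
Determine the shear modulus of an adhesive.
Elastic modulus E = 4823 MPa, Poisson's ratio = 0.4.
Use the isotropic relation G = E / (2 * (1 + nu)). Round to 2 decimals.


G = 4823 / (2*(1+0.4)) = 4823 / 2.80
= 1722.50 MPa

1722.50


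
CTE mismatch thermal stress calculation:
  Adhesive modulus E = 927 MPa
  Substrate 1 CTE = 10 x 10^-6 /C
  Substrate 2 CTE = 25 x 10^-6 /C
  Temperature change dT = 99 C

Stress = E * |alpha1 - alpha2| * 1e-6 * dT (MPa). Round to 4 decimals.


delta_alpha = |10 - 25| = 15 x 10^-6/C
Stress = 927 * 15e-6 * 99
= 1.3766 MPa

1.3766


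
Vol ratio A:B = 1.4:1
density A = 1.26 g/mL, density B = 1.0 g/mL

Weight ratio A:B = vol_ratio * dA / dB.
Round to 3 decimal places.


Weight ratio = 1.4 * 1.26 / 1.0
= 1.764

1.764


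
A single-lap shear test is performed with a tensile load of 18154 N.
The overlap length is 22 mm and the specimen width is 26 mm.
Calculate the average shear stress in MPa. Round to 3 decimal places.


Shear stress = F / (overlap * width)
= 18154 / (22 * 26)
= 18154 / 572
= 31.738 MPa

31.738


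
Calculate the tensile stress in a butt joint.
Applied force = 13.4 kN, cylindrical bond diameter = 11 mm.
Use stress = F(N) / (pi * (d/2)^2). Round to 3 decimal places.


A = pi * 5.5^2 = 95.0332 mm^2
sigma = 13400.0 / 95.0332 = 141.003 MPa

141.003


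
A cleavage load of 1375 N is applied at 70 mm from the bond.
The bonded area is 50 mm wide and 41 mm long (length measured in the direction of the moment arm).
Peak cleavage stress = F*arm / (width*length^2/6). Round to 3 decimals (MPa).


Moment = 1375 * 70 = 96250 N*mm
Section modulus = 50 * 1681 / 6 = 84050 / 6 mm^3
Stress = 96250 / (84050 / 6) = 577500 / 84050
= 6.871 MPa

6.871


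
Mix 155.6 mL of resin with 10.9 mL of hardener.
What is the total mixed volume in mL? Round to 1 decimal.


Total = 155.6 + 10.9 = 166.5 mL

166.5


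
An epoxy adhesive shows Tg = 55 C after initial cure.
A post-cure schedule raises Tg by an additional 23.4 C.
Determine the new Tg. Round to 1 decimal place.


New Tg = 55 + 23.4
= 78.4 C

78.4


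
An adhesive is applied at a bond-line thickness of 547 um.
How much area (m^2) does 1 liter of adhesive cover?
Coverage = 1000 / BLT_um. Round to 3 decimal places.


Coverage = 1000 / 547 = 1.828 m^2

1.828


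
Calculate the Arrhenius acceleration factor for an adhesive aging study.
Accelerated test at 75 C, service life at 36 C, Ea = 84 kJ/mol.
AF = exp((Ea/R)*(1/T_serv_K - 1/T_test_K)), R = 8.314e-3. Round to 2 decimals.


T_test = 348.15 K, T_serv = 309.15 K
Ea/R = 84 / 0.008314 = 10103.44
AF = exp(10103.44 * (1/309.15 - 1/348.15))
= 38.90

38.90


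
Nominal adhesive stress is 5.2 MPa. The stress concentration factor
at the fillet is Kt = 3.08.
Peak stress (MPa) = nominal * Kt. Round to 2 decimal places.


Peak = 5.2 * 3.08 = 16.02 MPa

16.02


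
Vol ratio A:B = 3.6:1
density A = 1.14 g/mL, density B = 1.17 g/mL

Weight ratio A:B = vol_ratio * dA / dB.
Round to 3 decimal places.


Weight ratio = 3.6 * 1.14 / 1.17
= 3.508

3.508


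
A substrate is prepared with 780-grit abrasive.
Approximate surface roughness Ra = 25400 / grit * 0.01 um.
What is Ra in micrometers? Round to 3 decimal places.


Ra = 25400 / 780 * 0.01 = 0.326 um

0.326


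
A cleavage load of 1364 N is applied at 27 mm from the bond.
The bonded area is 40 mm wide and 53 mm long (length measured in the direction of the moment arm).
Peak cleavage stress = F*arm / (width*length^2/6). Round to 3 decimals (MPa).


Moment = 1364 * 27 = 36828 N*mm
Section modulus = 40 * 2809 / 6 = 112360 / 6 mm^3
Stress = 36828 / (112360 / 6) = 220968 / 112360
= 1.967 MPa

1.967


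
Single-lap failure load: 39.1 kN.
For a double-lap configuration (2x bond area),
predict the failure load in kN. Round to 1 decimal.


Failure load = 39.1 * 2 = 78.2 kN

78.2


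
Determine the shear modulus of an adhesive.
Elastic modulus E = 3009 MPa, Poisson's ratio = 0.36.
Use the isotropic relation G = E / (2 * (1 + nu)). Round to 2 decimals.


G = 3009 / (2*(1+0.36)) = 3009 / 2.72
= 1106.25 MPa

1106.25


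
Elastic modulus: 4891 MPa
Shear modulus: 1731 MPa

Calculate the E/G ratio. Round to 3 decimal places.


E / G = 4891 / 1731 = 2.826

2.826


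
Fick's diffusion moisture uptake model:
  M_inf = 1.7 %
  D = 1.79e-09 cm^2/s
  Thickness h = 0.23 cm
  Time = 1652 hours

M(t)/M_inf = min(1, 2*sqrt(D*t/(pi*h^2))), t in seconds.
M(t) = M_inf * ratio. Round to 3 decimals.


t_sec = 1652 * 3600 = 5947200
ratio = 2*sqrt(1.79e-09*5947200/(pi*0.23^2))
= min(1, 0.506186)
= 0.506186
M(t) = 1.7 * 0.506186 = 0.861 %

0.861


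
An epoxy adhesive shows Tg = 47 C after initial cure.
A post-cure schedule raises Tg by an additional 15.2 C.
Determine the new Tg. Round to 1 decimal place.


New Tg = 47 + 15.2
= 62.2 C

62.2


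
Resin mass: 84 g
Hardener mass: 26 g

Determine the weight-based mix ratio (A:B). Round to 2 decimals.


Ratio = 84 / 26 = 3.23

3.23


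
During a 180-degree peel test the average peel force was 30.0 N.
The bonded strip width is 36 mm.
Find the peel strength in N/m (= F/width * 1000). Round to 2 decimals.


Peel strength = F/width * 1000
= 30.0 / 36 * 1000
= 833.33 N/m

833.33


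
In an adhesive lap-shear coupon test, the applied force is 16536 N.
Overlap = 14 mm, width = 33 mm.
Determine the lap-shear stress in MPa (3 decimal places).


stress = F / (overlap * width)
= 16536 / (14 * 33)
= 35.792 MPa

35.792


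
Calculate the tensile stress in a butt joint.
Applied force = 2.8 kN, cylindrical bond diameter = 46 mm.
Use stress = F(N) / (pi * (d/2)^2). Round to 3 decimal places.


A = pi * 23.0^2 = 1661.9025 mm^2
sigma = 2800.0 / 1661.9025 = 1.685 MPa

1.685


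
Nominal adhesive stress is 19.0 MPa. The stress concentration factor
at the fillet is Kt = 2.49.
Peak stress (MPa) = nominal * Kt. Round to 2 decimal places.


Peak = 19.0 * 2.49 = 47.31 MPa

47.31


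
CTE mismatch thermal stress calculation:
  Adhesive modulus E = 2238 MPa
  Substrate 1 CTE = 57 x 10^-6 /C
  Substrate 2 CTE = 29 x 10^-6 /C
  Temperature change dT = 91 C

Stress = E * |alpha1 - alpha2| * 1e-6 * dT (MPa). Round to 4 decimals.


delta_alpha = |57 - 29| = 28 x 10^-6/C
Stress = 2238 * 28e-6 * 91
= 5.7024 MPa

5.7024


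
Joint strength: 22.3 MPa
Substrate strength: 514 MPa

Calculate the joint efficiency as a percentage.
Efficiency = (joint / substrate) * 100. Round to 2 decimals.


Efficiency = (22.3 / 514) * 100 = 4.34%

4.34


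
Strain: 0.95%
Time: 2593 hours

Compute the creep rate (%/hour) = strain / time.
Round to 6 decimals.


Creep rate = 0.95 / 2593
= 0.000366 %/h

0.000366


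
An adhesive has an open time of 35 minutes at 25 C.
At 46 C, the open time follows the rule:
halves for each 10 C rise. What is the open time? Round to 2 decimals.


Factor = 2^((46-25)/10) = 4.2871
Open time = 35 / 4.2871 = 8.16 min

8.16


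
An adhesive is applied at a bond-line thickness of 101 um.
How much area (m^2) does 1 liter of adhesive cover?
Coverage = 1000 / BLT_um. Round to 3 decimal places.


Coverage = 1000 / 101 = 9.901 m^2

9.901


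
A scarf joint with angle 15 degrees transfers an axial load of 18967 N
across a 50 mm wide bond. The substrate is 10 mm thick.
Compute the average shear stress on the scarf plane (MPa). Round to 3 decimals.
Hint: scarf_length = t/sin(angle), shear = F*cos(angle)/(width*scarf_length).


scarf_length = 10 / sin(15 deg) = 38.6370 mm
cos(15 deg) = 0.965926
shear stress = 18967 * 0.965926 / (50 * 38.6370)
= 9.484 MPa

9.484


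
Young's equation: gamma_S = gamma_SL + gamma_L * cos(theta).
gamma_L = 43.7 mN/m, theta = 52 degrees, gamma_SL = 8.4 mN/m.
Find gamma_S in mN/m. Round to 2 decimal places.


cos(52 deg) = 0.615661
gamma_S = 8.4 + 43.7 * 0.615661
= 35.30 mN/m

35.30


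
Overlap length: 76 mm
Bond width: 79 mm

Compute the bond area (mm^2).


Bond area = 76 * 79 = 6004 mm^2

6004


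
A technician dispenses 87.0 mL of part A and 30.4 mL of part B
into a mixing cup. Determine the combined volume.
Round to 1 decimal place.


Combined volume = 87.0 + 30.4
= 117.4 mL

117.4


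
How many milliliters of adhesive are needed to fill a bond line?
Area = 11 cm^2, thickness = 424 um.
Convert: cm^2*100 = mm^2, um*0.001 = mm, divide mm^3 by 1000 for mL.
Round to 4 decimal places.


= (11 * 100) * (424 * 0.001) / 1000
= 0.4664 mL

0.4664


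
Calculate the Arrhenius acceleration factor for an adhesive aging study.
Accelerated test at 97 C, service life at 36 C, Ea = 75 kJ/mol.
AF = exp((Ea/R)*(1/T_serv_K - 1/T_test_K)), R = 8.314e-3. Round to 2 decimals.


T_test = 370.15 K, T_serv = 309.15 K
Ea/R = 75 / 0.008314 = 9020.93
AF = exp(9020.93 * (1/309.15 - 1/370.15))
= 122.58

122.58


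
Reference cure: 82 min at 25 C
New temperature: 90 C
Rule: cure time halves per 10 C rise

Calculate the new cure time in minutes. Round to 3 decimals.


factor = 2^((90-25)/10) = 90.5097
t_new = 82 / 90.5097 = 0.906 min

0.906


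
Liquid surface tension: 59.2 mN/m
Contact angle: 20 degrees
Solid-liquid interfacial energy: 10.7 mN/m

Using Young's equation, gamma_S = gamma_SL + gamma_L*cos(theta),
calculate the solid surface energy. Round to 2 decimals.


gamma_S = 10.7 + 59.2 * cos(20)
= 66.33 mN/m

66.33


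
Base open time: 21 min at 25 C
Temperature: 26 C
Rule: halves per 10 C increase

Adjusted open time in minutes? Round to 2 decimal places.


Acceleration = 2^((26-25)/10) = 1.0718
Open time = 21 / 1.0718 = 19.59 min

19.59


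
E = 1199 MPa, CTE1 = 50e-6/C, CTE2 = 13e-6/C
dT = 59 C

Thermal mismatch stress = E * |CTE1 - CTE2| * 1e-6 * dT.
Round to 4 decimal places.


= 1199 * 37e-6 * 59
= 2.6174 MPa

2.6174


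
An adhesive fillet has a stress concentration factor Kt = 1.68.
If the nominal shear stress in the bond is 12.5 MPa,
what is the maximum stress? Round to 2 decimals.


Max stress = 12.5 * 1.68 = 21.00 MPa

21.00


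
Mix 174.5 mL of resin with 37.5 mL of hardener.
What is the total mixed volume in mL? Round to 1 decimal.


Total = 174.5 + 37.5 = 212.0 mL

212.0


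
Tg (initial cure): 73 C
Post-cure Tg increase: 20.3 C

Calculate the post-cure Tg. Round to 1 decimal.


Post-cure Tg = 73 + 20.3 = 93.3 C

93.3


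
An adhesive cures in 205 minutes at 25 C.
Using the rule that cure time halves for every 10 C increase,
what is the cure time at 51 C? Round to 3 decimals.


Factor = 2^((51 - 25) / 10) = 6.0629
Cure time = 205 / 6.0629
= 33.812 minutes

33.812


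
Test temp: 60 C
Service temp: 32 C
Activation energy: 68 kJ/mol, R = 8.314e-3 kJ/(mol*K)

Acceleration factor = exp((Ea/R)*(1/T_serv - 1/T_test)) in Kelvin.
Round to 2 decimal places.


AF = exp((68/0.008314)*(1/305.15 - 1/333.15))
= 9.51

9.51


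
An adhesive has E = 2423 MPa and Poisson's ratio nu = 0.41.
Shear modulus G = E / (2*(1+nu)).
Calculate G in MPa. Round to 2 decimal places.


G = 2423 / (2*(1+0.41))
= 2423 / 2.82
= 859.22 MPa

859.22


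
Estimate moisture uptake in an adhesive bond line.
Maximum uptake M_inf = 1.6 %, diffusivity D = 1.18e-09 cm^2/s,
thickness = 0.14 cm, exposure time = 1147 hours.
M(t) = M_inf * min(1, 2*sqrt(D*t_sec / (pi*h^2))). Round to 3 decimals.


Convert time: 1147 h = 4129200 s
ratio = min(1, 2*sqrt(1.18e-09*4129200/(pi*0.14^2)))
= 0.562602
M(t) = 1.6 * 0.562602 = 0.900%

0.900


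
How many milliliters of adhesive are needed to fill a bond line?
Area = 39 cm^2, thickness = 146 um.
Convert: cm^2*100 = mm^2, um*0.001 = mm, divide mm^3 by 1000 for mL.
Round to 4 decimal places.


= (39 * 100) * (146 * 0.001) / 1000
= 0.5694 mL

0.5694


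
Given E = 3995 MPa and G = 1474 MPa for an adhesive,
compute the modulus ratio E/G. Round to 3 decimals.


E/G ratio = 3995 / 1474 = 2.710

2.710


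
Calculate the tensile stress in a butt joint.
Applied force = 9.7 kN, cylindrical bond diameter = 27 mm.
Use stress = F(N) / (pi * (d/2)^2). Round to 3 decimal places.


A = pi * 13.5^2 = 572.5553 mm^2
sigma = 9700.0 / 572.5553 = 16.942 MPa

16.942


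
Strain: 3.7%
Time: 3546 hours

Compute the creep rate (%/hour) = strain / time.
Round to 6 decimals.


Creep rate = 3.7 / 3546
= 0.001043 %/h

0.001043


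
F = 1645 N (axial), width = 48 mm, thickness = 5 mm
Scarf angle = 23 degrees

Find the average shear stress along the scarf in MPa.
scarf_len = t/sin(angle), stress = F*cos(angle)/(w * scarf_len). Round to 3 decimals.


scarf_len = 5/sin(23 deg) = 12.7965
cos(23 deg) = 0.920505
stress = 1645*0.920505/(48*12.7965) = 2.465 MPa

2.465


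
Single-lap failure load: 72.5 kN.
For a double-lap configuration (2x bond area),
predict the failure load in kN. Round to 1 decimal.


Failure load = 72.5 * 2 = 145.0 kN

145.0


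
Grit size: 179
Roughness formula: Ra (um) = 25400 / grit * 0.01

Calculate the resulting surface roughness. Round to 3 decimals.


Ra = 25400 / 179 * 0.01
= 1.419 um

1.419


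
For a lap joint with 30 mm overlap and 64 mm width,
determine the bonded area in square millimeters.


Area = 30 * 64 = 1920 mm^2

1920


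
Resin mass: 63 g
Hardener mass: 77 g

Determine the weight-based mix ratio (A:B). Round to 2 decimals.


Ratio = 63 / 77 = 0.82

0.82


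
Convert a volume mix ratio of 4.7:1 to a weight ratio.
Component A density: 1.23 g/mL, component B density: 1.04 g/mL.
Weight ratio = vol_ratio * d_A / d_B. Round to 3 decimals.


= 4.7 * 1.23 / 1.04 = 5.559

5.559


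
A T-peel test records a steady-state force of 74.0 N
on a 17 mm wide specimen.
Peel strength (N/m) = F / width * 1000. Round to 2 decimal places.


Peel strength = 74.0 / 17 * 1000
= 4352.94 N/m

4352.94


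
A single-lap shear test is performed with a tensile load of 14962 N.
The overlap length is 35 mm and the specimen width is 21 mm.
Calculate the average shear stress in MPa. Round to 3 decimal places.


Shear stress = F / (overlap * width)
= 14962 / (35 * 21)
= 14962 / 735
= 20.356 MPa

20.356


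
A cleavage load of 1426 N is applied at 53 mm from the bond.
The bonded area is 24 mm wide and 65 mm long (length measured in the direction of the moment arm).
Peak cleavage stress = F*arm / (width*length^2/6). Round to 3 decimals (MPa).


Moment = 1426 * 53 = 75578 N*mm
Section modulus = 24 * 4225 / 6 = 101400 / 6 mm^3
Stress = 75578 / (101400 / 6) = 453468 / 101400
= 4.472 MPa

4.472


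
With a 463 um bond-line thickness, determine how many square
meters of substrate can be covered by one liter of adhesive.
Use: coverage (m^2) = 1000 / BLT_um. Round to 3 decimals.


Coverage = 1000 / 463 = 2.160 m^2

2.160


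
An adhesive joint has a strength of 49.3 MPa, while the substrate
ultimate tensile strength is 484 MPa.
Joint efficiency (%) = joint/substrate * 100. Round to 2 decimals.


Efficiency = 49.3 / 484 * 100
= 10.19%

10.19


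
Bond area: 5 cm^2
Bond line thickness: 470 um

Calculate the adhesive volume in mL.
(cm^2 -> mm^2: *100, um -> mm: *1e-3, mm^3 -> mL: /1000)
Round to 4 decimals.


V = 5*100 * 470*1e-3 / 1000
= 0.2350 mL

0.2350


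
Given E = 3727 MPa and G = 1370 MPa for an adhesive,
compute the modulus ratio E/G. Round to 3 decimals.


E/G ratio = 3727 / 1370 = 2.720

2.720


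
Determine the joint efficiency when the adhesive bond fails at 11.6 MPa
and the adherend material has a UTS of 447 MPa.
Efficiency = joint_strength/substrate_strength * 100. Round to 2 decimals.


Joint efficiency = 11.6 / 447 * 100
= 2.60%

2.60


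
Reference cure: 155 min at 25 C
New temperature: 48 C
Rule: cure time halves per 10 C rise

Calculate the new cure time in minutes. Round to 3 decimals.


factor = 2^((48-25)/10) = 4.9246
t_new = 155 / 4.9246 = 31.475 min

31.475


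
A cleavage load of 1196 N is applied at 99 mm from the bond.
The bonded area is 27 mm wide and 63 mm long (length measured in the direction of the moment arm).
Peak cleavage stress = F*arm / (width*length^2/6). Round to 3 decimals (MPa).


Moment = 1196 * 99 = 118404 N*mm
Section modulus = 27 * 3969 / 6 = 107163 / 6 mm^3
Stress = 118404 / (107163 / 6) = 710424 / 107163
= 6.629 MPa

6.629


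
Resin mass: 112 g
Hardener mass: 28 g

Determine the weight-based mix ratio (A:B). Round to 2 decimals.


Ratio = 112 / 28 = 4.00

4.00


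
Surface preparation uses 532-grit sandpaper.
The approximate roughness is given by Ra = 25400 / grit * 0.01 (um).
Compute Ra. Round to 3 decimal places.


Ra = 25400 / 532 * 0.01
= 254 / 532
= 0.477 um

0.477


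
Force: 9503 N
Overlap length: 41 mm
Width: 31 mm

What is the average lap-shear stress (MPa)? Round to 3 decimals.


Average shear stress = F / (overlap * width)
= 9503 / (41 * 31)
= 7.477 MPa

7.477


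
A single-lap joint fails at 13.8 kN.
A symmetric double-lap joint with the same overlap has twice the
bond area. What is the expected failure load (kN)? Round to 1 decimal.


Double-lap load = 2 * 13.8 = 27.6 kN

27.6


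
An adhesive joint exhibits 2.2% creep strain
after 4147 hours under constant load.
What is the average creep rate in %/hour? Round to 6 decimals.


Creep rate = strain / time
= 2.2 / 4147
= 0.000531 %/h

0.000531


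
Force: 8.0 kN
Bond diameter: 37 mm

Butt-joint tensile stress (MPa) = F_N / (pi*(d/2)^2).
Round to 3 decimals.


F_N = 8.0 * 1000 = 8000.0 N
A = pi*(18.5)^2 = 1075.2101 mm^2
stress = 8000.0 / 1075.2101 = 7.440 MPa

7.440


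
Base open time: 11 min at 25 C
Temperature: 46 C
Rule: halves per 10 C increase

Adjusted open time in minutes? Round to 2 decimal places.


Acceleration = 2^((46-25)/10) = 4.2871
Open time = 11 / 4.2871 = 2.57 min

2.57


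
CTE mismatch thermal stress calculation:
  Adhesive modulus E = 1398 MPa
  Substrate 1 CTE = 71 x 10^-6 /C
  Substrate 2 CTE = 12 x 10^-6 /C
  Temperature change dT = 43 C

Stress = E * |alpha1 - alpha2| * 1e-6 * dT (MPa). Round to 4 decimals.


delta_alpha = |71 - 12| = 59 x 10^-6/C
Stress = 1398 * 59e-6 * 43
= 3.5467 MPa

3.5467


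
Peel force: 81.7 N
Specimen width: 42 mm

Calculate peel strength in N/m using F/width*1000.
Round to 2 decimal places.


Peel strength = 81.7 / 42 * 1000 = 1945.24 N/m

1945.24


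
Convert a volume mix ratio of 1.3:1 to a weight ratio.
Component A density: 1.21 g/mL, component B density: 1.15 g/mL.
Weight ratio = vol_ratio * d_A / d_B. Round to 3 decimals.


= 1.3 * 1.21 / 1.15 = 1.368

1.368


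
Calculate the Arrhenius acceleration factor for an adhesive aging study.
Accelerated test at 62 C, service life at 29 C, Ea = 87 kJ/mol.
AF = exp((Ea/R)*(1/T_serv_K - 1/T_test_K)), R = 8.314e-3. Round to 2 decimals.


T_test = 335.15 K, T_serv = 302.15 K
Ea/R = 87 / 0.008314 = 10464.28
AF = exp(10464.28 * (1/302.15 - 1/335.15))
= 30.27

30.27


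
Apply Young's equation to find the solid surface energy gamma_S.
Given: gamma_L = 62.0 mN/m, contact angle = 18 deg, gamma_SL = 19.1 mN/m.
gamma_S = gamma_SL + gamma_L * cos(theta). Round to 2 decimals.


theta_rad = 18 * pi/180 = 0.314159
gamma_S = 19.1 + 62.0 * cos(0.314159)
= 78.07 mN/m

78.07


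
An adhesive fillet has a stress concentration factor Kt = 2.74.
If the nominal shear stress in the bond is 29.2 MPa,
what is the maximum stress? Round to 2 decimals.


Max stress = 29.2 * 2.74 = 80.01 MPa

80.01


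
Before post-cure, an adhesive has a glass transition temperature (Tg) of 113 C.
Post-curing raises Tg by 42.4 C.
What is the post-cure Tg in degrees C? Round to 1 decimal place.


Tg_post = Tg_base + delta_Tg
= 113 + 42.4
= 155.4 C

155.4


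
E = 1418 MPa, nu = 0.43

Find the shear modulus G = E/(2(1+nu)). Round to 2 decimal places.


G = 1418 / (2 * 1.43)
= 495.80 MPa

495.80


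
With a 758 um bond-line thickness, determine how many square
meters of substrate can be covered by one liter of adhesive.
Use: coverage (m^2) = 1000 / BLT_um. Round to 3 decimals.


Coverage = 1000 / 758 = 1.319 m^2

1.319


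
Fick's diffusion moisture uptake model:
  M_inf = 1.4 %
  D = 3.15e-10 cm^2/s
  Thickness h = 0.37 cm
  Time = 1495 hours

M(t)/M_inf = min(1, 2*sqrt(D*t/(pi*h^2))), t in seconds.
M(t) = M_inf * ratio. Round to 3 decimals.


t_sec = 1495 * 3600 = 5382000
ratio = 2*sqrt(3.15e-10*5382000/(pi*0.37^2))
= min(1, 0.125568)
= 0.125568
M(t) = 1.4 * 0.125568 = 0.176 %

0.176


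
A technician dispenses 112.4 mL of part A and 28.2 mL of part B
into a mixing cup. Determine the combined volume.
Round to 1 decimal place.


Combined volume = 112.4 + 28.2
= 140.6 mL

140.6


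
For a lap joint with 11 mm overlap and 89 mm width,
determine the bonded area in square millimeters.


Area = 11 * 89 = 979 mm^2

979


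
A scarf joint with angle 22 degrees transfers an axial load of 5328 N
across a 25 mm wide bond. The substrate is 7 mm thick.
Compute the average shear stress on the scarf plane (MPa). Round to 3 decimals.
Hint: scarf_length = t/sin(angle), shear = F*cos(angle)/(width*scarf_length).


scarf_length = 7 / sin(22 deg) = 18.6863 mm
cos(22 deg) = 0.927184
shear stress = 5328 * 0.927184 / (25 * 18.6863)
= 10.575 MPa

10.575


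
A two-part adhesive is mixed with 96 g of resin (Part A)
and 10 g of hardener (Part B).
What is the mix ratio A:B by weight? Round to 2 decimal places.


Mix ratio = mass_A / mass_B
= 96 / 10
= 9.60

9.60


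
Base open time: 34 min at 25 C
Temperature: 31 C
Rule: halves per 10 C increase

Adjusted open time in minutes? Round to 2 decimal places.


Acceleration = 2^((31-25)/10) = 1.5157
Open time = 34 / 1.5157 = 22.43 min

22.43


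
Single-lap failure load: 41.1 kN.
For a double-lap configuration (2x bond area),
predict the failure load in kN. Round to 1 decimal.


Failure load = 41.1 * 2 = 82.2 kN

82.2


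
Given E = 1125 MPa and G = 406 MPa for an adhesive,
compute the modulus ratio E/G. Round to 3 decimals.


E/G ratio = 1125 / 406 = 2.771

2.771


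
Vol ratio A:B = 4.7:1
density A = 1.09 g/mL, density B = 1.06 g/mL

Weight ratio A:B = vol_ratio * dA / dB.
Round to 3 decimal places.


Weight ratio = 4.7 * 1.09 / 1.06
= 4.833

4.833


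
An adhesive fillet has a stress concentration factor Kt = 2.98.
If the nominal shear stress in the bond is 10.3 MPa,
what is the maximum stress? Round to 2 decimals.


Max stress = 10.3 * 2.98 = 30.69 MPa

30.69


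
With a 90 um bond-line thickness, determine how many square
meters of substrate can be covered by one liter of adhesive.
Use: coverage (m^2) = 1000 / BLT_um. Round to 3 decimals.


Coverage = 1000 / 90 = 11.111 m^2

11.111


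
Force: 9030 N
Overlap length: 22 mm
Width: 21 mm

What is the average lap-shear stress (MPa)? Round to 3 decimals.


Average shear stress = F / (overlap * width)
= 9030 / (22 * 21)
= 19.545 MPa

19.545


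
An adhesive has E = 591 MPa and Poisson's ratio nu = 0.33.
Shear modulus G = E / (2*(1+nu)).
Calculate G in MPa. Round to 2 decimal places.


G = 591 / (2*(1+0.33))
= 591 / 2.66
= 222.18 MPa

222.18


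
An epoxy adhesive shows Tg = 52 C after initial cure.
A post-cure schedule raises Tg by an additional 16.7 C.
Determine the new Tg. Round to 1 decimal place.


New Tg = 52 + 16.7
= 68.7 C

68.7
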